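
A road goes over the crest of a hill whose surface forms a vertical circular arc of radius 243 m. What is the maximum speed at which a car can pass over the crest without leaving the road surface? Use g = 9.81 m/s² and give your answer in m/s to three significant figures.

48.8 m/s

At the crest the centre of the circle is below the car, so the net downward (centripetal) force is mg − N = mv²/r.
The car leaves the road when N → 0, giving v_max = √(g r) = √(9.81 × 243) = 48.82 m/s.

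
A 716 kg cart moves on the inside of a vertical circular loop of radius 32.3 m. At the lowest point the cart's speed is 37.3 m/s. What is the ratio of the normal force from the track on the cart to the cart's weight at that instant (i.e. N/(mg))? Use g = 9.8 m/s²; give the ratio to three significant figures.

5.40

At the bottom, N − mg = mv²/r, so N = m(v²/r + g) and N/(mg) = v²/(rg) + 1 = (37.3)²/(32.3 × 9.8) + 1 = 4.395 + 1 = 5.395.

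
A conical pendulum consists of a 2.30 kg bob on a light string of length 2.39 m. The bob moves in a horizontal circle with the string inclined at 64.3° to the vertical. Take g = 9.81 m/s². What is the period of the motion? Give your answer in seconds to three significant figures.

2.04 s

r = L sinθ = 2.154 m. From T sinθ = mω²r and T cosθ = mg: tanθ = ω²r/g, so ω² = g tanθ / r = g/(L cosθ).
ω = √(g/(L cosθ)) = √(9.81/(2.39 × 0.4337)) = √9.465 = 3.077 rad/s.
Period = 2π/ω = 2.042 s.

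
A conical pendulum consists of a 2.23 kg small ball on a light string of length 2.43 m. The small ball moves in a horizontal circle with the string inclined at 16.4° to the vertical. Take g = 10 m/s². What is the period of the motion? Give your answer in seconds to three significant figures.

r = L sinθ = 0.6861 m. From T sinθ = mω²r and T cosθ = mg: tanθ = ω²r/g, so ω² = g tanθ / r = g/(L cosθ).
ω = √(g/(L cosθ)) = √(10.0/(2.43 × 0.9593)) = √4.290 = 2.071 rad/s.
Period = 2π/ω = 3.034 s.

3.03 s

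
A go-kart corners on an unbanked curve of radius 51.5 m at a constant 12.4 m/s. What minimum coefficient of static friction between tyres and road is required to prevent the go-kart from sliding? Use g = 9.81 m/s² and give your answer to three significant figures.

Friction provides the centripetal force: μ_s m g = m v²/r, so μ_s = v²/(g r) = (12.40)²/(9.81 × 51.5) = 153.8/505.2 = 0.3043.

0.304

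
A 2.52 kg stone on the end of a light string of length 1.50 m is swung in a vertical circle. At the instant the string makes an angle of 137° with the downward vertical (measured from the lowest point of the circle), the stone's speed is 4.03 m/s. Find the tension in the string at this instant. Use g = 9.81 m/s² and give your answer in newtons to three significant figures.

Take the radial direction toward the centre of the circle as positive. The component of the weight along the string toward the centre is −mg cos φ (φ measured from the bottom), so Newton's second law along the string gives T − mg cos φ = m v²/r.
cos 137° = -0.7314, so T = m(v²/r + g cos φ) = 2.52 × ((4.03)²/1.50 + 9.81 × -0.7314) = 2.52 × (10.83 + (-7.175)) = 2.52 × 3.653 = 9.205 N.

9.20 N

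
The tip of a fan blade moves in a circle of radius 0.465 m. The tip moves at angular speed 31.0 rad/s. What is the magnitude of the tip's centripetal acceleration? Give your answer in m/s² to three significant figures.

v = ωr = 31.0 × 0.465 = 14.42 m/s.
a_c = v²/r = (14.42)²/0.465 = 207.8/0.465 = 446.9 m/s².

447 m/s²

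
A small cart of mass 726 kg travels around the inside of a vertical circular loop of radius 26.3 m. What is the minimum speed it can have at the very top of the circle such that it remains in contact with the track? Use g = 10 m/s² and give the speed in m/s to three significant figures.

16.2 m/s

At the top, both weight mg and N point toward the centre: N + mg = mv²/r.
At minimum speed N → 0, so mg = mv_min²/r ⇒ v_min = √(g r) = √(10.0 × 26.3) = 16.22 m/s.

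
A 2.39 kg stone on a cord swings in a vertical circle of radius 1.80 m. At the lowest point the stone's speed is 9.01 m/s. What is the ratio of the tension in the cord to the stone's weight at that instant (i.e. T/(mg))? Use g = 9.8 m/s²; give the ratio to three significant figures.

At the bottom, T − mg = mv²/r, so T = m(v²/r + g) and T/(mg) = v²/(rg) + 1 = (9.01)²/(1.80 × 9.8) + 1 = 4.602 + 1 = 5.602.

5.60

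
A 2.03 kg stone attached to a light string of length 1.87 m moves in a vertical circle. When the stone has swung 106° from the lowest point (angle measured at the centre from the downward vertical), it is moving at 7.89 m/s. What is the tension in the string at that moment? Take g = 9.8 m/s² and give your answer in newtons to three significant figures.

Take the radial direction toward the centre of the circle as positive. The component of the weight along the string toward the centre is −mg cos φ (φ measured from the bottom), so Newton's second law along the string gives T − mg cos φ = m v²/r.
cos 106° = -0.2756, so T = m(v²/r + g cos φ) = 2.03 × ((7.89)²/1.87 + 9.8 × -0.2756) = 2.03 × (33.29 + (-2.701)) = 2.03 × 30.59 = 62.09 N.

62.1 N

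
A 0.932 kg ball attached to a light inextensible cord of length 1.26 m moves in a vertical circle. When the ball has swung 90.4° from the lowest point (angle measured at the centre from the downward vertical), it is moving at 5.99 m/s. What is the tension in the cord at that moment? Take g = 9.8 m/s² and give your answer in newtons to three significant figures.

26.5 N

Take the radial direction toward the centre of the circle as positive. The component of the weight along the string toward the centre is −mg cos φ (φ measured from the bottom), so Newton's second law along the string gives T − mg cos φ = m v²/r.
cos 90.4° = -0.006981, so T = m(v²/r + g cos φ) = 0.932 × ((5.99)²/1.26 + 9.8 × -0.006981) = 0.932 × (28.48 + (-0.06842)) = 0.932 × 28.41 = 26.48 N.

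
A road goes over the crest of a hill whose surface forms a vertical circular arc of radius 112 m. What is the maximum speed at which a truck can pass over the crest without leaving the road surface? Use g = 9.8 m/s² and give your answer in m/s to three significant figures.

At the crest the centre of the circle is below the truck, so the net downward (centripetal) force is mg − N = mv²/r.
The truck leaves the road when N → 0, giving v_max = √(g r) = √(9.8 × 112) = 33.13 m/s.

33.1 m/s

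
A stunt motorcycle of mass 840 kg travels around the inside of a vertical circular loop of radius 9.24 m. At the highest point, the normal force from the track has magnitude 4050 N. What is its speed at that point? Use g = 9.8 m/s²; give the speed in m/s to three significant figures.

11.6 m/s

At the top, N + mg = mv²/r, so v = √(r(N/m + g)) = √(9.24 × (4050/840 + 9.8)) = √(9.24 × 14.62) = √135.1 = 11.62 m/s.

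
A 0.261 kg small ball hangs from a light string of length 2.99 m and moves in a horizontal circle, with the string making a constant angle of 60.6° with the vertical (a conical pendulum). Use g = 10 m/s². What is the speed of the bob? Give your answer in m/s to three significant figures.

The radius of the circle is r = L sinθ = 2.99 × sin 60.6° = 2.605 m.
Horizontally T sinθ = mv²/r and vertically T cosθ = mg, so tanθ = v²/(rg).
v = √(r g tanθ) = √(2.605 × 10.0 × 1.775) = √46.23 = 6.799 m/s.

6.80 m/s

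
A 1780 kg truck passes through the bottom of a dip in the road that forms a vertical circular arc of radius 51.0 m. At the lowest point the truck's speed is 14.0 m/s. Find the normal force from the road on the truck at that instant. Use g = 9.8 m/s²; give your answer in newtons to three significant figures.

At the lowest point, N points up (toward the centre) and the weight mg points down (away from the centre), so the net inward force is N − mg = mv²/r.
N = m(v²/r + g) = 1780 × ((14.0)²/51.0 + 9.8) = 1780 × (3.843 + 9.8) = 1780 × 13.64 = 24280 N.

24300 N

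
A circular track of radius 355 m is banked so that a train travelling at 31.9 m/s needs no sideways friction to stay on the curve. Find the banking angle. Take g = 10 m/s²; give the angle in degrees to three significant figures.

16.0°

For a frictionless banked turn: horizontally N sinθ = mv²/r and vertically N cosθ = mg.
Dividing: tanθ = v²/(r g) = (31.9)²/(355 × 10.0) = 1018/3550 = 0.2867.
θ = arctan(0.2867) = 15.99°.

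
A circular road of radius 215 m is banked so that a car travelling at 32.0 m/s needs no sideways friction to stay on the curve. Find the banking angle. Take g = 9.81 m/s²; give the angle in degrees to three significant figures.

25.9°

With no friction, the horizontal component of the normal force provides the centripetal force: N sinθ = mv²/r, while N cosθ = mg vertically.
Dividing: tanθ = v²/(r g) = (32.0)²/(215 × 9.81) = 1024/2109 = 0.4855.
θ = arctan(0.4855) = 25.90°.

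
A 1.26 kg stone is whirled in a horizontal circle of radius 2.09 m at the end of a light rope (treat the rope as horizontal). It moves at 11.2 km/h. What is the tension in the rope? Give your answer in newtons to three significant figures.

v = 11.2 km/h = 11.2/3.6 = 3.111 m/s.
The tension is the only horizontal force, so it supplies the full centripetal force: T = m v²/r = 1.26 × (3.111)²/2.09 = 1.26 × 9.679/2.09 = 5.835 N.

5.84 N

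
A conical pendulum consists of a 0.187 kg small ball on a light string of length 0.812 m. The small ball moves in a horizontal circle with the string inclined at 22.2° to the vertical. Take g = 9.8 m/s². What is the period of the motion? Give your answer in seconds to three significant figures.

r = L sinθ = 0.3068 m. From T sinθ = mω²r and T cosθ = mg: tanθ = ω²r/g, so ω² = g tanθ / r = g/(L cosθ).
ω = √(g/(L cosθ)) = √(9.8/(0.812 × 0.9259)) = √13.04 = 3.610 rad/s.
Period = 2π/ω = 1.740 s.

1.74 s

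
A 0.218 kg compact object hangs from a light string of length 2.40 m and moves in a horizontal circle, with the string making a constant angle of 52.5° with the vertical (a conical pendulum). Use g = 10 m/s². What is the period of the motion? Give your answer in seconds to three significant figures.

r = L sinθ = 1.904 m. From T sinθ = mω²r and T cosθ = mg: tanθ = ω²r/g, so ω² = g tanθ / r = g/(L cosθ).
ω = √(g/(L cosθ)) = √(10.0/(2.40 × 0.6088)) = √6.844 = 2.616 rad/s.
Period = 2π/ω = 2.402 s.

2.40 s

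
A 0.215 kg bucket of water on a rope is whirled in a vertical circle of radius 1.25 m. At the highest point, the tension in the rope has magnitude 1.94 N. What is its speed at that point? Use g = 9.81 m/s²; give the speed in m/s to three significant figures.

At the top, T + mg = mv²/r, so v = √(r(T/m + g)) = √(1.25 × (1.94/0.215 + 9.81)) = √(1.25 × 18.83) = √23.54 = 4.852 m/s.

4.85 m/s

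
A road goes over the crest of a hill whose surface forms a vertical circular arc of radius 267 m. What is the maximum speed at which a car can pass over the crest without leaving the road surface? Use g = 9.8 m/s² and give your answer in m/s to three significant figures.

51.2 m/s

At the crest the centre of the circle is below the car, so the net downward (centripetal) force is mg − N = mv²/r.
The car leaves the road when N → 0, giving v_max = √(g r) = √(9.8 × 267) = 51.15 m/s.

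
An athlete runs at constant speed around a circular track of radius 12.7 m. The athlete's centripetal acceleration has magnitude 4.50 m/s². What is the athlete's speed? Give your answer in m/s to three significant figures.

a_c = v²/r ⇒ v = √(a_c · r) = √(4.50 × 12.7) = √57.15 = 7.560 m/s.

7.56 m/s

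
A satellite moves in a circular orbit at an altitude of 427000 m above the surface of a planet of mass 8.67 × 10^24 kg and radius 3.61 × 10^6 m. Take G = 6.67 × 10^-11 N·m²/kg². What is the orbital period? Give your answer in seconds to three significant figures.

r = R + h = 3.61 × 10^6 + 427000 = 4.037 × 10^6 m. Gravity provides the centripetal force: G M m / r² = m v² / r ⇒ v = √(GM/r) = 11970 m/s.
T = 2πr/v = 2π × 4.037 × 10^6 / 11970 = 2119 s.

2120 s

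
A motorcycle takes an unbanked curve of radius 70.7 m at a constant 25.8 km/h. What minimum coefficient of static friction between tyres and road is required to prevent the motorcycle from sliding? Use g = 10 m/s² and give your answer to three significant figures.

v = 25.8/3.6 = 7.167 m/s.
Friction provides the centripetal force: μ_s m g = m v²/r, so μ_s = v²/(g r) = (7.167)²/(10.0 × 70.7) = 51.36/707.0 = 0.07265.

0.0726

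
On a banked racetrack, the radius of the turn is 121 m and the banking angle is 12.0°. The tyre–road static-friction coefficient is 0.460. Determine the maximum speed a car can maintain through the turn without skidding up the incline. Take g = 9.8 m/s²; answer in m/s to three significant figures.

29.7 m/s

At the maximum speed, friction acts down the slope at its limiting value f = μN. Radially (horizontal, toward centre): N sinθ + μN cosθ = mv²/r. Vertically: N cosθ − μN sinθ = mg.
Dividing: v² = r g (sinθ + μcosθ)/(cosθ − μsinθ).
sinθ + μcosθ = 0.2079 + 0.460×0.9781 = 0.6579; cosθ − μsinθ = 0.9781 − 0.460×0.2079 = 0.8825.
v² = 121 × 9.8 × 0.6579/0.8825 = 883.9 m²/s², so v = 29.73 m/s.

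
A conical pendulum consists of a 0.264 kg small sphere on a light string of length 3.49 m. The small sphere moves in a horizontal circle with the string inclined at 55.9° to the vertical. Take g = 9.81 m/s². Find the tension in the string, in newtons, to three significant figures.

4.62 N

Vertically the bob has no acceleration, so T cosθ = mg.
T = mg/cosθ = 0.264 × 9.81 / cos 55.9° = 2.590/0.5606 = 4.619 N.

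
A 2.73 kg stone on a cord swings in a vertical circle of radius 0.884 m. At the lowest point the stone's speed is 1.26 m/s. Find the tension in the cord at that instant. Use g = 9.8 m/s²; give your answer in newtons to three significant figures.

31.7 N

At the lowest point, T points up (toward the centre) and the weight mg points down (away from the centre), so the net inward force is T − mg = mv²/r.
T = m(v²/r + g) = 2.73 × ((1.26)²/0.884 + 9.8) = 2.73 × (1.796 + 9.8) = 2.73 × 11.60 = 31.66 N.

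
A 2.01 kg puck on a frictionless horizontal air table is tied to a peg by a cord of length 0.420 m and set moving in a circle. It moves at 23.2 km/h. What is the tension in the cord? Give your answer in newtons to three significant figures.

v = 23.2 km/h = 23.2/3.6 = 6.444 m/s.
The tension is the only horizontal force, so it supplies the full centripetal force: T = m v²/r = 2.01 × (6.444)²/0.420 = 2.01 × 41.53/0.420 = 198.8 N.

199 N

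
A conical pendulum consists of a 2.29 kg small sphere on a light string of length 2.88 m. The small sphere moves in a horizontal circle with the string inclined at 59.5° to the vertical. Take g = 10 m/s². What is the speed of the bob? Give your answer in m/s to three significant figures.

6.49 m/s

The radius of the circle is r = L sinθ = 2.88 × sin 59.5° = 2.481 m.
Horizontally T sinθ = mv²/r and vertically T cosθ = mg, so tanθ = v²/(rg).
v = √(r g tanθ) = √(2.481 × 10.0 × 1.698) = √42.13 = 6.491 m/s.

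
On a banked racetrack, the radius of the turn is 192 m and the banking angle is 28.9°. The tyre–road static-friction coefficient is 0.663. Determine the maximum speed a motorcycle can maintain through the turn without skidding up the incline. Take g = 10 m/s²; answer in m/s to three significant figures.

60.7 m/s

At the maximum speed, friction acts down the slope at its limiting value f = μN. Radially (horizontal, toward centre): N sinθ + μN cosθ = mv²/r. Vertically: N cosθ − μN sinθ = mg.
Dividing: v² = r g (sinθ + μcosθ)/(cosθ − μsinθ).
sinθ + μcosθ = 0.4833 + 0.663×0.8755 = 1.064; cosθ − μsinθ = 0.8755 − 0.663×0.4833 = 0.5550.
v² = 192 × 10.0 × 1.064/0.5550 = 3680 m²/s², so v = 60.66 m/s.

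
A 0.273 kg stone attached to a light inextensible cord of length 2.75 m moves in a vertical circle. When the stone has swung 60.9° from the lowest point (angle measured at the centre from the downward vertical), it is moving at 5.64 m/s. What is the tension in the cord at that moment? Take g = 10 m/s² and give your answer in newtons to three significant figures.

Take the radial direction toward the centre of the circle as positive. The component of the weight along the string toward the centre is −mg cos φ (φ measured from the bottom), so Newton's second law along the string gives T − mg cos φ = m v²/r.
cos 60.9° = 0.4863, so T = m(v²/r + g cos φ) = 0.273 × ((5.64)²/2.75 + 10.0 × 0.4863) = 0.273 × (11.57 + (4.863)) = 0.273 × 16.43 = 4.486 N.

4.49 N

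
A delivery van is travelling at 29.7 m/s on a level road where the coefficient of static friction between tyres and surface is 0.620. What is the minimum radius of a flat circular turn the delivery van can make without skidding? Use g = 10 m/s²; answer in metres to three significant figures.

142 m

At the limit, μ_s m g = m v²/r, so r_min = v²/(μ_s g) = (29.7)²/(0.620 × 10.0) = 882.1/6.200 = 142.3 m.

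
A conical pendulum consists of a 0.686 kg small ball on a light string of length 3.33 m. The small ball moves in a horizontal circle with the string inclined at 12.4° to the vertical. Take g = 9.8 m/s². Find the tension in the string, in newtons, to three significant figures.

Vertically the bob has no acceleration, so T cosθ = mg.
T = mg/cosθ = 0.686 × 9.8 / cos 12.4° = 6.723/0.9767 = 6.883 N.

6.88 N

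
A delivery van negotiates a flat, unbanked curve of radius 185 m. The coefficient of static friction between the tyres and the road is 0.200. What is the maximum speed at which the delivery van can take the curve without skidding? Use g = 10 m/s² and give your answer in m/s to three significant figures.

On a flat curve, static friction is the only horizontal force, so it must supply the full centripetal force: μ_s m g = m v²/r.
Mass cancels: v_max = √(μ_s g r) = √(0.200 × 10.0 × 185) = √370.0 = 19.24 m/s.

19.2 m/s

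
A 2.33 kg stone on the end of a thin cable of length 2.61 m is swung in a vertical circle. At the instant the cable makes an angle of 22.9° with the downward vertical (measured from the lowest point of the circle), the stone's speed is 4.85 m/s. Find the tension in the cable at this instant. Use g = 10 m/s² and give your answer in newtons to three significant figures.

42.5 N

Take the radial direction toward the centre of the circle as positive. The component of the weight along the string toward the centre is −mg cos φ (φ measured from the bottom), so Newton's second law along the string gives T − mg cos φ = m v²/r.
cos 22.9° = 0.9212, so T = m(v²/r + g cos φ) = 2.33 × ((4.85)²/2.61 + 10.0 × 0.9212) = 2.33 × (9.012 + (9.212)) = 2.33 × 18.22 = 42.46 N.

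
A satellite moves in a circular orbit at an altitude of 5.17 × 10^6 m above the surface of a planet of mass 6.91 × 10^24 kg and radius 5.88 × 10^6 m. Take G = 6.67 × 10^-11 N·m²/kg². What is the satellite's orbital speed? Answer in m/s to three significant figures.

Orbital radius r = R + h = 5.88 × 10^6 + 5.17 × 10^6 = 1.105 × 10^7 m.
Gravity supplies the centripetal force: G M m / r² = m v² / r, so v = √(GM/r).
v = √(6.67 × 10^-11 × 6.91 × 10^24 / 1.105 × 10^7) = √(4.171 × 10^7) = 6458 m/s.

6460 m/s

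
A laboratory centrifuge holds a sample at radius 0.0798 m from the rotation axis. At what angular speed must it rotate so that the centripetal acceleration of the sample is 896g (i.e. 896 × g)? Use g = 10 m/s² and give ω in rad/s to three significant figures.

Centripetal acceleration a_c = ω²r. Setting ω²r = 896g:
ω = √(896g / r) = √(896 × 10.0 / 0.0798) = √112300 = 335.1 rad/s.

335 rad/s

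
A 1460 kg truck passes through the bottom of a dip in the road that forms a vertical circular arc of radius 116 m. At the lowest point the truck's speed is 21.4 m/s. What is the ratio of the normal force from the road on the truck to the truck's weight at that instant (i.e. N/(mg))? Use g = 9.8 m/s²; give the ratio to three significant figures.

At the bottom, N − mg = mv²/r, so N = m(v²/r + g) and N/(mg) = v²/(rg) + 1 = (21.4)²/(116 × 9.8) + 1 = 0.4029 + 1 = 1.403.

1.40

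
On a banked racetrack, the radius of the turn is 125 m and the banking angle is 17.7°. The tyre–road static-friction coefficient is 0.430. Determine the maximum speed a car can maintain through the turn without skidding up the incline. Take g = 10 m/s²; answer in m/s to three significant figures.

32.9 m/s

At the maximum speed, friction acts down the slope at its limiting value f = μN. Radially (horizontal, toward centre): N sinθ + μN cosθ = mv²/r. Vertically: N cosθ − μN sinθ = mg.
Dividing: v² = r g (sinθ + μcosθ)/(cosθ − μsinθ).
sinθ + μcosθ = 0.3040 + 0.430×0.9527 = 0.7137; cosθ − μsinθ = 0.9527 − 0.430×0.3040 = 0.8219.
v² = 125 × 10.0 × 0.7137/0.8219 = 1085 m²/s², so v = 32.94 m/s.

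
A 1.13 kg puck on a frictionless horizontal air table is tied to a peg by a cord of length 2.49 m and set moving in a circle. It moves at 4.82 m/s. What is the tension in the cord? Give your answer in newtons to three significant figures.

The tension is the only horizontal force, so it supplies the full centripetal force: T = m v²/r = 1.13 × (4.820)²/2.49 = 1.13 × 23.23/2.49 = 10.54 N.

10.5 N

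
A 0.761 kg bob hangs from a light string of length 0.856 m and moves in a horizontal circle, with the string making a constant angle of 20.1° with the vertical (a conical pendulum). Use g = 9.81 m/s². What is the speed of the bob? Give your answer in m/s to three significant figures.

1.03 m/s

The radius of the circle is r = L sinθ = 0.856 × sin 20.1° = 0.2942 m.
Horizontally T sinθ = mv²/r and vertically T cosθ = mg, so tanθ = v²/(rg).
v = √(r g tanθ) = √(0.2942 × 9.81 × 0.3659) = √1.056 = 1.028 m/s.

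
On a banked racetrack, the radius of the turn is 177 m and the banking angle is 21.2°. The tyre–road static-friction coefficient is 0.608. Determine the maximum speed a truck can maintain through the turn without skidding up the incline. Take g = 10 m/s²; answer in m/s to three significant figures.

At the maximum speed, friction acts down the slope at its limiting value f = μN. Radially (horizontal, toward centre): N sinθ + μN cosθ = mv²/r. Vertically: N cosθ − μN sinθ = mg.
Dividing: v² = r g (sinθ + μcosθ)/(cosθ − μsinθ).
sinθ + μcosθ = 0.3616 + 0.608×0.9323 = 0.9285; cosθ − μsinθ = 0.9323 − 0.608×0.3616 = 0.7125.
v² = 177 × 10.0 × 0.9285/0.7125 = 2307 m²/s², so v = 48.03 m/s.

48.0 m/s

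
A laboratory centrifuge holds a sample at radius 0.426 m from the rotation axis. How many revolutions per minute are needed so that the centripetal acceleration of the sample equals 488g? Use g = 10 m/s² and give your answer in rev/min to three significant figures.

1020 rev/min

Require ω²r = 488g, so ω = √(488 × 10.0/0.426) = 107.0 rad/s.
In rev/min: ω × 60/(2π) = 107.0 × 60/(2π) = 1022 rev/min.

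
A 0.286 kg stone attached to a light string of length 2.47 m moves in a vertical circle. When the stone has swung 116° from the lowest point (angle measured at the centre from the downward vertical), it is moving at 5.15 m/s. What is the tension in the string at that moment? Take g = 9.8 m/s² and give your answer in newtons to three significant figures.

Take the radial direction toward the centre of the circle as positive. The component of the weight along the string toward the centre is −mg cos φ (φ measured from the bottom), so Newton's second law along the string gives T − mg cos φ = m v²/r.
cos 116° = -0.4384, so T = m(v²/r + g cos φ) = 0.286 × ((5.15)²/2.47 + 9.8 × -0.4384) = 0.286 × (10.74 + (-4.296)) = 0.286 × 6.442 = 1.842 N.

1.84 N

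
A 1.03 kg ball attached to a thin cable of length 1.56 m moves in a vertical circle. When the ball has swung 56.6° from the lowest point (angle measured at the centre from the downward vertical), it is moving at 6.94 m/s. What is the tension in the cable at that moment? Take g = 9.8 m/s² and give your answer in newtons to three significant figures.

Take the radial direction toward the centre of the circle as positive. The component of the weight along the string toward the centre is −mg cos φ (φ measured from the bottom), so Newton's second law along the string gives T − mg cos φ = m v²/r.
cos 56.6° = 0.5505, so T = m(v²/r + g cos φ) = 1.03 × ((6.94)²/1.56 + 9.8 × 0.5505) = 1.03 × (30.87 + (5.395)) = 1.03 × 36.27 = 37.36 N.

37.4 N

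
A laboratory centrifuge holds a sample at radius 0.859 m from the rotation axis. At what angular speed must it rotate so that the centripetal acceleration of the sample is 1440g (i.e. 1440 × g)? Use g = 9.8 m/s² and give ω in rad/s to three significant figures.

128 rad/s

Centripetal acceleration a_c = ω²r. Setting ω²r = 1440g:
ω = √(1440g / r) = √(1440 × 9.8 / 0.859) = √16430 = 128.2 rad/s.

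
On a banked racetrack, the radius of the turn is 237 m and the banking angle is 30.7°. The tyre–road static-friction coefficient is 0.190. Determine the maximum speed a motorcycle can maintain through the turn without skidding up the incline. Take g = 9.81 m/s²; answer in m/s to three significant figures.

45.3 m/s

At the maximum speed, friction acts down the slope at its limiting value f = μN. Radially (horizontal, toward centre): N sinθ + μN cosθ = mv²/r. Vertically: N cosθ − μN sinθ = mg.
Dividing: v² = r g (sinθ + μcosθ)/(cosθ − μsinθ).
sinθ + μcosθ = 0.5105 + 0.190×0.8599 = 0.6739; cosθ − μsinθ = 0.8599 − 0.190×0.5105 = 0.7628.
v² = 237 × 9.81 × 0.6739/0.7628 = 2054 m²/s², so v = 45.32 m/s.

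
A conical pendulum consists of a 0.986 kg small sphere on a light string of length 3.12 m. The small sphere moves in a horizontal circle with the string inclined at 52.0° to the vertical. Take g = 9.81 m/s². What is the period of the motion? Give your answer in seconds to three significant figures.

2.78 s

r = L sinθ = 2.459 m. From T sinθ = mω²r and T cosθ = mg: tanθ = ω²r/g, so ω² = g tanθ / r = g/(L cosθ).
ω = √(g/(L cosθ)) = √(9.81/(3.12 × 0.6157)) = √5.107 = 2.260 rad/s.
Period = 2π/ω = 2.780 s.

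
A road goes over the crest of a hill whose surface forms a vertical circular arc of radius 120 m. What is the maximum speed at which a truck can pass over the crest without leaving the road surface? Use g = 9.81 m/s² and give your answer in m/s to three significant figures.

At the crest the centre of the circle is below the truck, so the net downward (centripetal) force is mg − N = mv²/r.
The truck leaves the road when N → 0, giving v_max = √(g r) = √(9.81 × 120) = 34.31 m/s.

34.3 m/s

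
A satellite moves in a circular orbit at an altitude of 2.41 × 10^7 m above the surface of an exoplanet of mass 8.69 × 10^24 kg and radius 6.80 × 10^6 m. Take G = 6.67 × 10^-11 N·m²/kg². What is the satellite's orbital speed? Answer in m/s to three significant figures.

Orbital radius r = R + h = 6.80 × 10^6 + 2.41 × 10^7 = 3.090 × 10^7 m.
Gravity supplies the centripetal force: G M m / r² = m v² / r, so v = √(GM/r).
v = √(6.67 × 10^-11 × 8.69 × 10^24 / 3.090 × 10^7) = √(1.876 × 10^7) = 4331 m/s.

4330 m/s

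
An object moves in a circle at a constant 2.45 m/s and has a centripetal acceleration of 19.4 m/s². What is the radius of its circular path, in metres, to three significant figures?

a_c = v²/r ⇒ r = v²/a_c = (2.45)²/19.4 = 6.003/19.4 = 0.3094 m.

0.309 m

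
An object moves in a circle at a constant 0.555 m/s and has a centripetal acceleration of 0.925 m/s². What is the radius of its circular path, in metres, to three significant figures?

0.333 m

a_c = v²/r ⇒ r = v²/a_c = (0.555)²/0.925 = 0.3080/0.925 = 0.3330 m.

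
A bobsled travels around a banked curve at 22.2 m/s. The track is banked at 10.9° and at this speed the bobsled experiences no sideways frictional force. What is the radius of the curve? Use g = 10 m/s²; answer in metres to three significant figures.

256 m

Frictionless banking: tanθ = v²/(rg), so r = v²/(g tanθ).
r = (22.2)²/(10.0 × tan 10.9°) = 492.8/(10.0 × 0.1926) = 492.8/1.926 = 255.9 m.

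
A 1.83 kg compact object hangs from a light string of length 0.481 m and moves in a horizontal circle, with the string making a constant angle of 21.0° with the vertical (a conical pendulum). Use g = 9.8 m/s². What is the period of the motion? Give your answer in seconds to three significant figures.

r = L sinθ = 0.1724 m. From T sinθ = mω²r and T cosθ = mg: tanθ = ω²r/g, so ω² = g tanθ / r = g/(L cosθ).
ω = √(g/(L cosθ)) = √(9.8/(0.481 × 0.9336)) = √21.82 = 4.672 rad/s.
Period = 2π/ω = 1.345 s.

1.34 s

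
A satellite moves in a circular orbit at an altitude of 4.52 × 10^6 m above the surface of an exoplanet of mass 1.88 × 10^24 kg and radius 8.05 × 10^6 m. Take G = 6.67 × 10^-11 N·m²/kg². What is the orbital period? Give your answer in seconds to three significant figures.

r = R + h = 8.05 × 10^6 + 4.52 × 10^6 = 1.257 × 10^7 m. Gravity provides the centripetal force: G M m / r² = m v² / r ⇒ v = √(GM/r) = 3158 m/s.
T = 2πr/v = 2π × 1.257 × 10^7 / 3158 = 25010 s.

25000 s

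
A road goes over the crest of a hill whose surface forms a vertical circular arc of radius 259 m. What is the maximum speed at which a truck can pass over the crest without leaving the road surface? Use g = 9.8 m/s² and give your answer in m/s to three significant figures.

50.4 m/s

At the crest the centre of the circle is below the truck, so the net downward (centripetal) force is mg − N = mv²/r.
The truck leaves the road when N → 0, giving v_max = √(g r) = √(9.8 × 259) = 50.38 m/s.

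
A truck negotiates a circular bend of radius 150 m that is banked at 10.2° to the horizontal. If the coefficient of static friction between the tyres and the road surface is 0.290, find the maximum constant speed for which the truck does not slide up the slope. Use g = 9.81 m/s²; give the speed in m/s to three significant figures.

27.0 m/s

At the maximum speed, friction acts down the slope at its limiting value f = μN. Radially (horizontal, toward centre): N sinθ + μN cosθ = mv²/r. Vertically: N cosθ − μN sinθ = mg.
Dividing: v² = r g (sinθ + μcosθ)/(cosθ − μsinθ).
sinθ + μcosθ = 0.1771 + 0.290×0.9842 = 0.4625; cosθ − μsinθ = 0.9842 − 0.290×0.1771 = 0.9328.
v² = 150 × 9.81 × 0.4625/0.9328 = 729.6 m²/s², so v = 27.01 m/s.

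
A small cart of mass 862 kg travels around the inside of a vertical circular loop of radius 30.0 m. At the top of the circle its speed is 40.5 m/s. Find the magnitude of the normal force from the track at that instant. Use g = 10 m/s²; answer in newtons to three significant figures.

38500 N

At the top, both N and the weight mg point inward (toward the centre), so N + mg = mv²/r.
N = m(v²/r − g) = 862 × ((40.5)²/30.0 − 10.0) = 862 × (54.68 − 10.0) = 862 × 44.68 = 38510 N.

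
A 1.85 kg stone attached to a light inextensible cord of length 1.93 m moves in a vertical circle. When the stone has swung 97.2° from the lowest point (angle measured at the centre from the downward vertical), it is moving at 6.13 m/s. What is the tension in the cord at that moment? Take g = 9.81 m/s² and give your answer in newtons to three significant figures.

33.7 N

Take the radial direction toward the centre of the circle as positive. The component of the weight along the string toward the centre is −mg cos φ (φ measured from the bottom), so Newton's second law along the string gives T − mg cos φ = m v²/r.
cos 97.2° = -0.1253, so T = m(v²/r + g cos φ) = 1.85 × ((6.13)²/1.93 + 9.81 × -0.1253) = 1.85 × (19.47 + (-1.230)) = 1.85 × 18.24 = 33.74 N.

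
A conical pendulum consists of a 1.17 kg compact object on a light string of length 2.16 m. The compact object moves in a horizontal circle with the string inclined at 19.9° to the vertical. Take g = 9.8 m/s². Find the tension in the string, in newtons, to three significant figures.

Vertically the bob has no acceleration, so T cosθ = mg.
T = mg/cosθ = 1.17 × 9.8 / cos 19.9° = 11.47/0.9403 = 12.19 N.

12.2 N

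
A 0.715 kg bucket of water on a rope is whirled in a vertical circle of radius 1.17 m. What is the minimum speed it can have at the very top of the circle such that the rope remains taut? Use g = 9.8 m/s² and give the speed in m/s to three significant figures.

3.39 m/s

At the highest point the centre is directly below, so both the weight and T act inward: T + mg = mv²/r.
At minimum speed T → 0, so mg = mv_min²/r ⇒ v_min = √(g r) = √(9.8 × 1.17) = 3.386 m/s.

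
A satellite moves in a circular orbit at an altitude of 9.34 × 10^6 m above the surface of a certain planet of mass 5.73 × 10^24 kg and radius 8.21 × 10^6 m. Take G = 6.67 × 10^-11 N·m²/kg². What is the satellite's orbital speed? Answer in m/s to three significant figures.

4670 m/s

Orbital radius r = R + h = 8.21 × 10^6 + 9.34 × 10^6 = 1.755 × 10^7 m.
Gravity supplies the centripetal force: G M m / r² = m v² / r, so v = √(GM/r).
v = √(6.67 × 10^-11 × 5.73 × 10^24 / 1.755 × 10^7) = √(2.178 × 10^7) = 4667 m/s.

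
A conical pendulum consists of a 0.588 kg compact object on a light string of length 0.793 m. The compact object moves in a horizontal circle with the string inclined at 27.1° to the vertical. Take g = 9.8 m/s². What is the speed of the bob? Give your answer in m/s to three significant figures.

The radius of the circle is r = L sinθ = 0.793 × sin 27.1° = 0.3612 m.
Horizontally T sinθ = mv²/r and vertically T cosθ = mg, so tanθ = v²/(rg).
v = √(r g tanθ) = √(0.3612 × 9.8 × 0.5117) = √1.812 = 1.346 m/s.

1.35 m/s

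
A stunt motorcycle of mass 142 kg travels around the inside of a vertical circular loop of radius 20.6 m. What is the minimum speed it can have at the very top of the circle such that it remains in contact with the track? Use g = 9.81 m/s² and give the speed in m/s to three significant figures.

14.2 m/s

At the top, both weight mg and N point toward the centre: N + mg = mv²/r.
At minimum speed N → 0, so mg = mv_min²/r ⇒ v_min = √(g r) = √(9.81 × 20.6) = 14.22 m/s.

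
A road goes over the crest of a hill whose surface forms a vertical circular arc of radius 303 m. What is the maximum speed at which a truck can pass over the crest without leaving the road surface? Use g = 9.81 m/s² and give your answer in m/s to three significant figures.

54.5 m/s

At the crest the centre of the circle is below the truck, so the net downward (centripetal) force is mg − N = mv²/r.
The truck leaves the road when N → 0, giving v_max = √(g r) = √(9.81 × 303) = 54.52 m/s.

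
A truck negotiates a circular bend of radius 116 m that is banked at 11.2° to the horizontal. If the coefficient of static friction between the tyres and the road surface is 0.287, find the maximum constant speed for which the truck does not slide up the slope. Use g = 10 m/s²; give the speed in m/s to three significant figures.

At the maximum speed, friction acts down the slope at its limiting value f = μN. Radially (horizontal, toward centre): N sinθ + μN cosθ = mv²/r. Vertically: N cosθ − μN sinθ = mg.
Dividing: v² = r g (sinθ + μcosθ)/(cosθ − μsinθ).
sinθ + μcosθ = 0.1942 + 0.287×0.9810 = 0.4758; cosθ − μsinθ = 0.9810 − 0.287×0.1942 = 0.9252.
v² = 116 × 10.0 × 0.4758/0.9252 = 596.5 m²/s², so v = 24.42 m/s.

24.4 m/s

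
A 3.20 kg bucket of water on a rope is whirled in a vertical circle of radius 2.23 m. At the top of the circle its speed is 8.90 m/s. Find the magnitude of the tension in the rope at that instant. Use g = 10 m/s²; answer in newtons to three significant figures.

At the top, both T and the weight mg point inward (toward the centre), so T + mg = mv²/r.
T = m(v²/r − g) = 3.20 × ((8.90)²/2.23 − 10.0) = 3.20 × (35.52 − 10.0) = 3.20 × 25.52 = 81.66 N.

81.7 N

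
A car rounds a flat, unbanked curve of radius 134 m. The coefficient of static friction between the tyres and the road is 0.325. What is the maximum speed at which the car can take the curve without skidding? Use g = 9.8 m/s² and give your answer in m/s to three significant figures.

20.7 m/s

On a flat curve, static friction is the only horizontal force, so it must supply the full centripetal force: μ_s m g = m v²/r.
Mass cancels: v_max = √(μ_s g r) = √(0.325 × 9.8 × 134) = √426.8 = 20.66 m/s.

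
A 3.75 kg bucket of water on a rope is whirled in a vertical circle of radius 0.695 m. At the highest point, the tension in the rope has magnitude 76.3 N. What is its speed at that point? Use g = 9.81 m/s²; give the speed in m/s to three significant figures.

At the top, T + mg = mv²/r, so v = √(r(T/m + g)) = √(0.695 × (76.3/3.75 + 9.81)) = √(0.695 × 30.16) = √20.96 = 4.578 m/s.

4.58 m/s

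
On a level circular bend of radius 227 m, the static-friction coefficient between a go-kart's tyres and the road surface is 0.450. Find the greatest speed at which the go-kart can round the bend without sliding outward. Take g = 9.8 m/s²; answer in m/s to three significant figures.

31.6 m/s

Friction provides the centripetal force on a flat curve. At maximum speed it is at its limiting value: μ_s m g = m v²/r.
Mass cancels: v_max = √(μ_s g r) = √(0.450 × 9.8 × 227) = √1001 = 31.64 m/s.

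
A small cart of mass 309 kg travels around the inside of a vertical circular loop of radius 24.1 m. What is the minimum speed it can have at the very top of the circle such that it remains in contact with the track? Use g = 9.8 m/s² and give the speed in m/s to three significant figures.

15.4 m/s

At the top, both weight mg and N point toward the centre: N + mg = mv²/r.
At minimum speed N → 0, so mg = mv_min²/r ⇒ v_min = √(g r) = √(9.8 × 24.1) = 15.37 m/s.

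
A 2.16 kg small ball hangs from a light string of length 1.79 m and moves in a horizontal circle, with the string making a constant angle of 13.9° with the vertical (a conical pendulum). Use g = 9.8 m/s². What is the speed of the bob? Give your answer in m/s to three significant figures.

The radius of the circle is r = L sinθ = 1.79 × sin 13.9° = 0.4300 m.
Horizontally T sinθ = mv²/r and vertically T cosθ = mg, so tanθ = v²/(rg).
v = √(r g tanθ) = √(0.4300 × 9.8 × 0.2475) = √1.043 = 1.021 m/s.

1.02 m/s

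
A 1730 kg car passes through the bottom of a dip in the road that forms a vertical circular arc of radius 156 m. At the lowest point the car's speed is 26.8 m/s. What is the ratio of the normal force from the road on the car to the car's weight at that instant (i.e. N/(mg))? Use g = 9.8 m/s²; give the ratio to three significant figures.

1.47

At the bottom, N − mg = mv²/r, so N = m(v²/r + g) and N/(mg) = v²/(rg) + 1 = (26.8)²/(156 × 9.8) + 1 = 0.4698 + 1 = 1.470.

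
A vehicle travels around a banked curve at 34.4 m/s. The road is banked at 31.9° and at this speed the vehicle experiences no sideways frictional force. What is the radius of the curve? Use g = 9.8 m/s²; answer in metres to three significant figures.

194 m

Frictionless banking: tanθ = v²/(rg), so r = v²/(g tanθ).
r = (34.4)²/(9.8 × tan 31.9°) = 1183/(9.8 × 0.6224) = 1183/6.100 = 194.0 m.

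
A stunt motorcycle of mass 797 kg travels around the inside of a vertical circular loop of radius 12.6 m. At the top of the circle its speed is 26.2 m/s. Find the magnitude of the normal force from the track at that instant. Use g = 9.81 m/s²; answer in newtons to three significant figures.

35600 N

At the top, both N and the weight mg point inward (toward the centre), so N + mg = mv²/r.
N = m(v²/r − g) = 797 × ((26.2)²/12.6 − 9.81) = 797 × (54.48 − 9.81) = 797 × 44.67 = 35600 N.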